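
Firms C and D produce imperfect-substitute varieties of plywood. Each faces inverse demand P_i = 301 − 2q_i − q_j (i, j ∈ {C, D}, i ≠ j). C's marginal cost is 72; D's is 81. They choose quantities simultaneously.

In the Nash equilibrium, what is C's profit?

Firm C's profit: π = q_C(301 − 2q_C − q_D) − 72q_C.
∂π/∂q_C = 229 − 4q_C − q_D = 0 ⇒ q_C = 57.25 − 0.25q_D.
Similarly q_D = 55 − 0.25q_C.
Solving the two reaction functions simultaneously: (1 − (−0.25)(−0.25))q_C = 57.25 − 0.25·55, so 0.9375q_C = 43.5 and q_C = 46.4.
Then q_D = 55 − 0.25·46.4 = 43.4.
P_C = 301 − 2·46.4 − 43.4 = 164.8.
Profit = (164.8 − 72)·46.4 = 4305.92.

4305.92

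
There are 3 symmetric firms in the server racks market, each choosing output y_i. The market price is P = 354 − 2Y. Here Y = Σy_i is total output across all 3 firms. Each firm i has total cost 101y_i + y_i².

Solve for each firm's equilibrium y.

A representative firm's profit is π_i = y_i(354 − 2Y) − 101y_i − y_i², with Y = y_i + Σ_{j≠i} y_j.
First-order condition: 253 − 6y_i − 2Σ_{j≠i} y_j = 0.
In a symmetric equilibrium every firm chooses the same y, so Σ_{j≠i} y_j = 2y. The condition becomes 253 − 10y = 0, giving y = 253/10 = 25.3.

25.3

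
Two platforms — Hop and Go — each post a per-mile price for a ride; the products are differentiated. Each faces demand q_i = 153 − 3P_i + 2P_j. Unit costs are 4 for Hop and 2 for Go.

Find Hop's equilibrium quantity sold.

110.625

Hop's profit: π = (P_{Hop} − 4)(153 − 3P_{Hop} + 2P_{Go}).
∂π/∂P_{Hop} = 165 − 6P_{Hop} + 2P_{Go} = 0 ⇒ P_{Hop} = 27.5 + (1/3)P_{Go}.
Similarly P_{Go} = 26.5 + (1/3)P_{Hop}.
Plugging P_{Go} into Hop's best response: P_{Hop} = 27.5 + (1/3)(26.5 + (1/3)P_{Hop}) ⇒ (8/9)P_{Hop} = 109/3, so P_{Hop} = 40.875.
Then P_{Go} = 26.5 + (1/3)·40.875 = 40.125.
q_{Hop} = 153 − 3·40.875 + 2·40.125 = 110.625.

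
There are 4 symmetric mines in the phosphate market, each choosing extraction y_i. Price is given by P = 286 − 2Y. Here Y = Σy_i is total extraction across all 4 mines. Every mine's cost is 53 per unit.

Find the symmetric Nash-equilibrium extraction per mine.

A representative mine's profit is π_i = y_i(286 − 2Y) − 53y_i, with Y = y_i + Σ_{j≠i} y_j.
First-order condition: 233 − 4y_i − 2Σ_{j≠i} y_j = 0.
With identical mines, set every y_j = y: then 233 − 4y − 6y = 0, i.e. y = 233/10 = 23.3.

23.3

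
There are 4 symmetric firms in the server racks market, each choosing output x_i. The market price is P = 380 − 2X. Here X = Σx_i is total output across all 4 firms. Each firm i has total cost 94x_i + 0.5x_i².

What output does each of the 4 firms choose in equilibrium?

A representative firm's profit is π_i = x_i(380 − 2X) − 94x_i − 0.5x_i², with X = x_i + Σ_{j≠i} x_j.
First-order condition: 286 − 5x_i − 2Σ_{j≠i} x_j = 0.
With identical firms, set every x_j = x: then 286 − 5x − 6x = 0, i.e. x = 286/11 = 26.

26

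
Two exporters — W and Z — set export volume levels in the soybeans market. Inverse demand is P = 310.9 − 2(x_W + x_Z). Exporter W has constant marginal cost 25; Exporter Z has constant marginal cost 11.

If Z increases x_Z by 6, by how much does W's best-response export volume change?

Exporter W's profit: π = x_W(310.9 − 2(x_W + x_Z)) − 25x_W.
∂π/∂x_W = 285.9 − 4x_W − 2x_Z = 0, so x_W = 71.475 − 0.5x_Z.
The reaction-function slope is −0.5, so a 6-unit rise in x_Z moves x_W by −0.5 × 6 = −3. W's best response falls — the actions are strategic substitutes.

-3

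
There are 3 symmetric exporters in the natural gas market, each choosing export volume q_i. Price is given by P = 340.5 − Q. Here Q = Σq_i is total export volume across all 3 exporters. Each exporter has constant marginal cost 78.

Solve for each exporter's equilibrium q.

A representative exporter's profit is π_i = q_i(340.5 − Q) − 78q_i, with Q = q_i + Σ_{j≠i} q_j.
First-order condition: 262.5 − 2q_i − Σ_{j≠i} q_j = 0.
Imposing symmetry (q_j = q for all j) turns Σ_{j≠i} q_j into 2q, so 262.5 = 4q and q = 65.625.

65.625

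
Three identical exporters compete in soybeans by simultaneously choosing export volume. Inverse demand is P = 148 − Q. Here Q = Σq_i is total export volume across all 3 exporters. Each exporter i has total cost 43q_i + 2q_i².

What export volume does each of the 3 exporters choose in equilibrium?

13.125

A representative exporter's profit is π_i = q_i(148 − Q) − 43q_i − 2q_i², with Q = q_i + Σ_{j≠i} q_j.
First-order condition: 105 − 6q_i − Σ_{j≠i} q_j = 0.
Imposing symmetry (q_j = q for all j) turns Σ_{j≠i} q_j into 2q, so 105 = 8q and q = 13.125.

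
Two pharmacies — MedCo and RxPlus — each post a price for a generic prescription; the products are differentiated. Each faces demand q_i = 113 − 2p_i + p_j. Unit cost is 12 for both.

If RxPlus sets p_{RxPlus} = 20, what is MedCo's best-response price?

39.25

MedCo's profit: π = (p_{MedCo} − 12)(113 − 2p_{MedCo} + p_{RxPlus}).
∂π/∂p_{MedCo} = 137 − 4p_{MedCo} + p_{RxPlus} = 0 ⇒ p_{MedCo} = 34.25 + 0.25p_{RxPlus}.
At p_{RxPlus} = 20: p_{MedCo} = 34.25 + 0.25·20 = 39.25.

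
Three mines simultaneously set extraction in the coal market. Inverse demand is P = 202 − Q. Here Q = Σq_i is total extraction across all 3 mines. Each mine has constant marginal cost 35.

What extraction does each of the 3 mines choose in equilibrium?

41.75

A representative mine's profit is π_i = q_i(202 − Q) − 35q_i, with Q = q_i + Σ_{j≠i} q_j.
First-order condition: 167 − 2q_i − Σ_{j≠i} q_j = 0.
Imposing symmetry (q_j = q for all j) turns Σ_{j≠i} q_j into 2q, so 167 = 4q and q = 41.75.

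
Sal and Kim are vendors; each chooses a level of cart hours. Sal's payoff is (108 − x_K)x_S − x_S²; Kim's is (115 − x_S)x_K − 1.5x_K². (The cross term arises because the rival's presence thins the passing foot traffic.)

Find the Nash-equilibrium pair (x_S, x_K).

41.8, 24.4

Expanding Sal's payoff: 108x_S − x_Kx_S − x_S².
∂π/∂x_S = 108 − x_K − 2x_S = 0, so x_S = 54 − 0.5x_K.
Likewise for Kim: x_K = 115/3 − (1/3)x_S.
Solving the two reaction functions simultaneously: (1 − (−0.5)(−1/3))x_S = 54 − 0.5·(115/3), so (5/6)x_S = 209/6 and x_S = 41.8.
Then x_K = 115/3 − (1/3)·41.8 = 24.4.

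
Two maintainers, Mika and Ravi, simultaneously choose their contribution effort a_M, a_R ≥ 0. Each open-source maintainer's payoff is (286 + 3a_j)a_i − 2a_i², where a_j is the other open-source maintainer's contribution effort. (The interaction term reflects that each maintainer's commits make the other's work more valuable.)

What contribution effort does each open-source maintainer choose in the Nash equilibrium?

Mika's payoff is (286 + 3a_R)a_M − 2a_M².
∂π/∂a_M = 286 + 3a_R − 4a_M = 0, so a_M = 71.5 + 0.75a_R.
The game is symmetric, so in equilibrium a_R = a_M: the reaction function gives 0.25a_M = 71.5, hence a_M = 286.

286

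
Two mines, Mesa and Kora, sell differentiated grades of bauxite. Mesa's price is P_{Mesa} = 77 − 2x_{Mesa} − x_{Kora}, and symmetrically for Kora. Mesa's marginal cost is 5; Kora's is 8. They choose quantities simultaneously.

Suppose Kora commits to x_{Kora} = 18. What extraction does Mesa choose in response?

13.5

Mine Mesa's profit: π = x_{Mesa}(77 − 2x_{Mesa} − x_{Kora}) − 5x_{Mesa}.
∂π/∂x_{Mesa} = 72 − 4x_{Mesa} − x_{Kora} = 0 ⇒ x_{Mesa} = 18 − 0.25x_{Kora}.
At x_{Kora} = 18: x_{Mesa} = 18 − 0.25·18 = 13.5.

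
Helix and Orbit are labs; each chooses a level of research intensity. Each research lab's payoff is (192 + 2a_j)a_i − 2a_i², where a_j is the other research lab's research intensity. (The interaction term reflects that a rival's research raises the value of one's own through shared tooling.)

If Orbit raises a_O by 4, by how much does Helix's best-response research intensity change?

Helix's payoff is (192 + 2a_O)a_H − 2a_H².
∂π/∂a_H = 192 + 2a_O − 4a_H = 0, so a_H = 48 + 0.5a_O.
The reaction-function slope is 0.5, so a 4-unit rise in a_O moves a_H by 0.5 × 4 = 2. Helix's best response rises — the actions are strategic complements.

2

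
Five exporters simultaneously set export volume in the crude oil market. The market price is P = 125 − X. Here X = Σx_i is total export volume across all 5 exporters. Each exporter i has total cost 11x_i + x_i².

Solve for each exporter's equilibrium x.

14.25

A representative exporter's profit is π_i = x_i(125 − X) − 11x_i − x_i², with X = x_i + Σ_{j≠i} x_j.
First-order condition: 114 − 4x_i − Σ_{j≠i} x_j = 0.
With identical exporters, set every x_j = x: then 114 − 4x − 4x = 0, i.e. x = 114/8 = 14.25.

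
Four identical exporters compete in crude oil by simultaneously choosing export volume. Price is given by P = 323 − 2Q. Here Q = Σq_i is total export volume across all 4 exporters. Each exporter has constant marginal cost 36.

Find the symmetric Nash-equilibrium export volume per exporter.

28.7

A representative exporter's profit is π_i = q_i(323 − 2Q) − 36q_i, with Q = q_i + Σ_{j≠i} q_j.
First-order condition: 287 − 4q_i − 2Σ_{j≠i} q_j = 0.
In a symmetric equilibrium every exporter chooses the same q, so Σ_{j≠i} q_j = 3q. The condition becomes 287 − 10q = 0, giving q = 287/10 = 28.7.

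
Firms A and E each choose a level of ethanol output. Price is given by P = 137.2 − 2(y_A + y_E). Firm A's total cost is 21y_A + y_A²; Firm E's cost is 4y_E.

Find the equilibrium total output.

38.26

Firm A's profit: π = y_A(137.2 − 2(y_A + y_E)) − 21y_A − y_A².
∂π/∂y_A = 116.2 − 6y_A − 2y_E = 0, so y_A = 581/30 − (1/3)y_E.
For E: ∂π/∂y_E = 133.2 − 4y_E − 2y_A = 0 ⇒ y_E = 33.3 − 0.5y_A.
Substituting the second reaction function into the first: y_A = 581/30 − (1/3)(33.3 − 0.5y_A), which gives (5/6)y_A = 124/15 ⇒ y_A = 9.92.
Then y_E = 33.3 − 0.5·9.92 = 28.34.
Total output: 9.92 + 28.34 = 38.26.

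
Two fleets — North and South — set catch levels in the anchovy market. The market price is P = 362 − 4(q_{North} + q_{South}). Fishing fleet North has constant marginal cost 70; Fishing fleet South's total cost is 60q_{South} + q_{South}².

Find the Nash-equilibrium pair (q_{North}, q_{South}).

Fishing fleet North's profit: π = q_{North}(362 − 4(q_{North} + q_{South})) − 70q_{North}.
∂π/∂q_{North} = 292 − 8q_{North} − 4q_{South} = 0, so q_{North} = 36.5 − 0.5q_{South}.
For South: ∂π/∂q_{South} = 302 − 10q_{South} − 4q_{North} = 0 ⇒ q_{South} = 30.2 − 0.4q_{North}.
Substituting the second reaction function into the first: q_{North} = 36.5 − 0.5(30.2 − 0.4q_{North}), which gives 0.8q_{North} = 21.4 ⇒ q_{North} = 26.75.
Then q_{South} = 30.2 − 0.4·26.75 = 19.5.

26.75, 19.5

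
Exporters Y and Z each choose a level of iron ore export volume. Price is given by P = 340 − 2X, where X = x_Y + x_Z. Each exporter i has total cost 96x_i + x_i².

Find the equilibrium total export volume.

Exporter Y's profit: π = x_Y(340 − 2(x_Y + x_Z)) − 96x_Y − x_Y².
∂π/∂x_Y = 244 − 6x_Y − 2x_Z = 0, so x_Y = 122/3 − (1/3)x_Z.
Setting x_Y = x_Z in the reaction function: x_Y = 122/3 − (1/3)x_Y, so x_Y = (122/3) / (4/3) = 30.5.
Total export volume: 30.5 + 30.5 = 61.

61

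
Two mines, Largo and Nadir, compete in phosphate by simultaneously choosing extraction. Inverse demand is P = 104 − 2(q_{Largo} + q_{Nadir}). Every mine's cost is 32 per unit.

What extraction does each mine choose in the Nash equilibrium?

12

Mine Largo's profit: π = q_{Largo}(104 − 2(q_{Largo} + q_{Nadir})) − 32q_{Largo}.
∂π/∂q_{Largo} = 72 − 4q_{Largo} − 2q_{Nadir} = 0, so q_{Largo} = 18 − 0.5q_{Nadir}.
Setting q_{Largo} = q_{Nadir} in the reaction function: q_{Largo} = 18 − 0.5q_{Largo}, so q_{Largo} = 18 / 1.5 = 12.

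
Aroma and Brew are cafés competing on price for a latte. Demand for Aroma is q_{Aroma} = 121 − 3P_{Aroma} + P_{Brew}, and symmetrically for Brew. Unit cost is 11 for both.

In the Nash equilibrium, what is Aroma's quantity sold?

59.4

Aroma's profit: π = (P_{Aroma} − 11)(121 − 3P_{Aroma} + P_{Brew}).
∂π/∂P_{Aroma} = 154 − 6P_{Aroma} + P_{Brew} = 0 ⇒ P_{Aroma} = 77/3 + (1/6)P_{Brew}.
Setting P_{Aroma} = P_{Brew} in the reaction function: P_{Aroma} = 77/3 + (1/6)P_{Aroma}, so P_{Aroma} = (77/3) / (5/6) = 30.8.
q_{Aroma} = 121 − 3·30.8 + 30.8 = 59.4.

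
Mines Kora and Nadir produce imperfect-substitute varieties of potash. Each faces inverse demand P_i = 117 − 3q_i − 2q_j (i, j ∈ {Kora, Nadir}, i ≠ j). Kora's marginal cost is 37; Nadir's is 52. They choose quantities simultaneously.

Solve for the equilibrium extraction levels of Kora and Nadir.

10.9375, 7.1875

Mine Kora's profit: π = q_{Kora}(117 − 3q_{Kora} − 2q_{Nadir}) − 37q_{Kora}.
∂π/∂q_{Kora} = 80 − 6q_{Kora} − 2q_{Nadir} = 0 ⇒ q_{Kora} = 40/3 − (1/3)q_{Nadir}.
Similarly q_{Nadir} = 65/6 − (1/3)q_{Kora}.
Solving the two reaction functions simultaneously: (1 − (−1/3)(−1/3))q_{Kora} = 40/3 − (1/3)·(65/6), so (8/9)q_{Kora} = 175/18 and q_{Kora} = 10.9375.
Then q_{Nadir} = 65/6 − (1/3)·10.9375 = 7.1875.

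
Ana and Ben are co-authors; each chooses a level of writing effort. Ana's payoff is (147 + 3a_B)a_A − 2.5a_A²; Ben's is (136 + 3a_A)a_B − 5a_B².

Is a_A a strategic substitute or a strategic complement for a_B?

strategic complements

Expanding Ana's payoff: 147a_A + 3a_Ba_A − 2.5a_A².
∂π/∂a_A = 147 + 3a_B − 5a_A = 0, so a_A = 29.4 + 0.6a_B.
The best-response slope da_A/da_B = 0.6 > 0: the reaction function is upward-sloping, so the choices are strategic complements.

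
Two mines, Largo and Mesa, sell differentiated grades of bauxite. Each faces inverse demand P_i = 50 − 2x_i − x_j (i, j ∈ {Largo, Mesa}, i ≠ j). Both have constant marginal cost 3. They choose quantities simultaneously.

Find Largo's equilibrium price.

21.8

Mine Largo's profit: π = x_{Largo}(50 − 2x_{Largo} − x_{Mesa}) − 3x_{Largo}.
∂π/∂x_{Largo} = 47 − 4x_{Largo} − x_{Mesa} = 0 ⇒ x_{Largo} = 11.75 − 0.25x_{Mesa}.
By symmetry x_{Mesa} = x_{Largo}; substituting into the reaction function, 1.25x_{Largo} = 11.75 and x_{Largo} = 9.4.
P_{Largo} = 50 − 2·9.4 − 9.4 = 21.8.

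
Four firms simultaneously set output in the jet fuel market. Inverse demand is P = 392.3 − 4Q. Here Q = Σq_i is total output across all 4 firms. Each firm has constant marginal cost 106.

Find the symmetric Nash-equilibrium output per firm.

A representative firm's profit is π_i = q_i(392.3 − 4Q) − 106q_i, with Q = q_i + Σ_{j≠i} q_j.
First-order condition: 286.3 − 8q_i − 4Σ_{j≠i} q_j = 0.
In a symmetric equilibrium every firm chooses the same q, so Σ_{j≠i} q_j = 3q. The condition becomes 286.3 − 20q = 0, giving q = 286.3/20 = 14.315.

14.315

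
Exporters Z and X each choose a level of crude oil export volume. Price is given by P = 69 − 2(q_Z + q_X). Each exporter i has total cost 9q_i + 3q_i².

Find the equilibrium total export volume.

10

Exporter Z's profit: π = q_Z(69 − 2(q_Z + q_X)) − 9q_Z − 3q_Z².
∂π/∂q_Z = 60 − 10q_Z − 2q_X = 0, so q_Z = 6 − 0.2q_X.
By symmetry q_X = q_Z; substituting into the reaction function, 1.2q_Z = 6 and q_Z = 5.
Total export volume: 5 + 5 = 10.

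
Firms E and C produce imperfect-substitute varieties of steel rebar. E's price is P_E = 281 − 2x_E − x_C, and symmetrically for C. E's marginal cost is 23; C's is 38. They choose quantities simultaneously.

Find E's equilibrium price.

128.2

Firm E's profit: π = x_E(281 − 2x_E − x_C) − 23x_E.
∂π/∂x_E = 258 − 4x_E − x_C = 0 ⇒ x_E = 64.5 − 0.25x_C.
Similarly x_C = 60.75 − 0.25x_E.
Solving the two reaction functions simultaneously: (1 − (−0.25)(−0.25))x_E = 64.5 − 0.25·60.75, so 0.9375x_E = 49.3125 and x_E = 52.6.
Then x_C = 60.75 − 0.25·52.6 = 47.6.
P_E = 281 − 2·52.6 − 47.6 = 128.2.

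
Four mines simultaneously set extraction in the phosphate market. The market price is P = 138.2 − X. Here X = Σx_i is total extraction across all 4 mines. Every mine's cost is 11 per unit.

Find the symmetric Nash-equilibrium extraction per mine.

A representative mine's profit is π_i = x_i(138.2 − X) − 11x_i, with X = x_i + Σ_{j≠i} x_j.
First-order condition: 127.2 − 2x_i − Σ_{j≠i} x_j = 0.
With identical mines, set every x_j = x: then 127.2 − 2x − 3x = 0, i.e. x = 127.2/5 = 25.44.

25.44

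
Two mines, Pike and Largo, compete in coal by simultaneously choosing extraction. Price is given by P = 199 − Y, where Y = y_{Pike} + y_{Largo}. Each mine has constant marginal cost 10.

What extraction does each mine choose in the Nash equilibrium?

63

Mine Pike's profit: π = y_{Pike}(199 − (y_{Pike} + y_{Largo})) − 10y_{Pike}.
∂π/∂y_{Pike} = 189 − 2y_{Pike} − y_{Largo} = 0, so y_{Pike} = 94.5 − 0.5y_{Largo}.
By symmetry y_{Largo} = y_{Pike}; substituting into the reaction function, 1.5y_{Pike} = 94.5 and y_{Pike} = 63.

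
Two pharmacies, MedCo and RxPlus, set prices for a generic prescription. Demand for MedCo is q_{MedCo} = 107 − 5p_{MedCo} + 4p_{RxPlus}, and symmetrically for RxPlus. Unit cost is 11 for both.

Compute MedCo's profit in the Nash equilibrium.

1280

MedCo's profit: π = (p_{MedCo} − 11)(107 − 5p_{MedCo} + 4p_{RxPlus}).
∂π/∂p_{MedCo} = 162 − 10p_{MedCo} + 4p_{RxPlus} = 0 ⇒ p_{MedCo} = 16.2 + 0.4p_{RxPlus}.
By symmetry p_{RxPlus} = p_{MedCo}; substituting into the reaction function, 0.6p_{MedCo} = 16.2 and p_{MedCo} = 27.
q_{MedCo} = 107 − 5·27 + 4·27 = 80.
Profit = (27 − 11)·80 = 1280.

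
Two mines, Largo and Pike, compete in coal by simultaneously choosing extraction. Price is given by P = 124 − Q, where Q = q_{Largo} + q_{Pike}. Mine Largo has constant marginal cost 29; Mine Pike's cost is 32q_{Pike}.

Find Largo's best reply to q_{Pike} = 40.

27.5

Mine Largo's profit: π = q_{Largo}(124 − (q_{Largo} + q_{Pike})) − 29q_{Largo}.
∂π/∂q_{Largo} = 95 − 2q_{Largo} − q_{Pike} = 0, so q_{Largo} = 47.5 − 0.5q_{Pike}.
At q_{Pike} = 40: q_{Largo} = 47.5 − 0.5·40 = 27.5.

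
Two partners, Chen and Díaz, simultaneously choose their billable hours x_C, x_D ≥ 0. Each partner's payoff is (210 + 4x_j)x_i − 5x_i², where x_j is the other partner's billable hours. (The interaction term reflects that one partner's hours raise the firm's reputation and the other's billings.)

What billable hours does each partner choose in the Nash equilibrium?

35

Chen's payoff is (210 + 4x_D)x_C − 5x_C².
∂π/∂x_C = 210 + 4x_D − 10x_C = 0, so x_C = 21 + 0.4x_D.
The game is symmetric, so in equilibrium x_D = x_C: the reaction function gives 0.6x_C = 21, hence x_C = 35.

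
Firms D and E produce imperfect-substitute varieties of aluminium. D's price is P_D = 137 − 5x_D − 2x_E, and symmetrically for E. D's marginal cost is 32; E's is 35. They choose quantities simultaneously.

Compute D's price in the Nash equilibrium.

76.0625

Firm D's profit: π = x_D(137 − 5x_D − 2x_E) − 32x_D.
∂π/∂x_D = 105 − 10x_D − 2x_E = 0 ⇒ x_D = 10.5 − 0.2x_E.
Similarly x_E = 10.2 − 0.2x_D.
Substituting the second reaction function into the first: x_D = 10.5 − 0.2(10.2 − 0.2x_D), which gives 0.96x_D = 8.46 ⇒ x_D = 8.8125.
Then x_E = 10.2 − 0.2·8.8125 = 8.4375.
P_D = 137 − 5·8.8125 − 2·8.4375 = 76.0625.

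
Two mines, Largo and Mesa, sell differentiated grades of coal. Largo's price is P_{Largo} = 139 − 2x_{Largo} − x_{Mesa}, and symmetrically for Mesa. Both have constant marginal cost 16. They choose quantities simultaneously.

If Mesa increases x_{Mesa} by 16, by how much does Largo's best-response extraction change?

-4

Mine Largo's profit: π = x_{Largo}(139 − 2x_{Largo} − x_{Mesa}) − 16x_{Largo}.
∂π/∂x_{Largo} = 123 − 4x_{Largo} − x_{Mesa} = 0 ⇒ x_{Largo} = 30.75 − 0.25x_{Mesa}.
The reaction-function slope is −0.25, so a 16-unit rise in x_{Mesa} moves x_{Largo} by −0.25 × 16 = −4. Largo's best response falls — the actions are strategic substitutes.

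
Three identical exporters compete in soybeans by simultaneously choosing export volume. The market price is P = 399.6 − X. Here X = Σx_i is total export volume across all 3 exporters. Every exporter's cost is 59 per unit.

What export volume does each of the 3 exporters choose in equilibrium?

A representative exporter's profit is π_i = x_i(399.6 − X) − 59x_i, with X = x_i + Σ_{j≠i} x_j.
First-order condition: 340.6 − 2x_i − Σ_{j≠i} x_j = 0.
In a symmetric equilibrium every exporter chooses the same x, so Σ_{j≠i} x_j = 2x. The condition becomes 340.6 − 4x = 0, giving x = 340.6/4 = 85.15.

85.15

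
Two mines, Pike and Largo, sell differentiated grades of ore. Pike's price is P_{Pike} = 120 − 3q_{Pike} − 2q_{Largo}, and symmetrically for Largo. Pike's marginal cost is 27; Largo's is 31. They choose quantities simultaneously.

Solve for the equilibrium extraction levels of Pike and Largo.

11.875, 10.875

Mine Pike's profit: π = q_{Pike}(120 − 3q_{Pike} − 2q_{Largo}) − 27q_{Pike}.
∂π/∂q_{Pike} = 93 − 6q_{Pike} − 2q_{Largo} = 0 ⇒ q_{Pike} = 15.5 − (1/3)q_{Largo}.
Similarly q_{Largo} = 89/6 − (1/3)q_{Pike}.
Solving the two reaction functions simultaneously: (1 − (−1/3)(−1/3))q_{Pike} = 15.5 − (1/3)·(89/6), so (8/9)q_{Pike} = 95/9 and q_{Pike} = 11.875.
Then q_{Largo} = 89/6 − (1/3)·11.875 = 10.875.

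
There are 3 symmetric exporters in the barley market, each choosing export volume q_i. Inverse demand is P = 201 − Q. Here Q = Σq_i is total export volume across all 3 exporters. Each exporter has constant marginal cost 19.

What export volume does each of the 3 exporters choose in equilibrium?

45.5

A representative exporter's profit is π_i = q_i(201 − Q) − 19q_i, with Q = q_i + Σ_{j≠i} q_j.
First-order condition: 182 − 2q_i − Σ_{j≠i} q_j = 0.
Imposing symmetry (q_j = q for all j) turns Σ_{j≠i} q_j into 2q, so 182 = 4q and q = 45.5.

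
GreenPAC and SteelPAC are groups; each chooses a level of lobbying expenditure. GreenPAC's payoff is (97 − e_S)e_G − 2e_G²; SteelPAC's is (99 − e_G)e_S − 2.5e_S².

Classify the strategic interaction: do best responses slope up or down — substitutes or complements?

strategic substitutes

Expanding GreenPAC's payoff: 97e_G − e_Se_G − 2e_G².
∂π/∂e_G = 97 − e_S − 4e_G = 0, so e_G = 24.25 − 0.25e_S.
The best-response slope de_G/de_S = −0.25 < 0: the reaction function is downward-sloping, so the choices are strategic substitutes.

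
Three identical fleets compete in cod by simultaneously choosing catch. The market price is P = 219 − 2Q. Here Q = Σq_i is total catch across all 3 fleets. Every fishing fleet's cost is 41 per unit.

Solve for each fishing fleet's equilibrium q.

A representative fishing fleet's profit is π_i = q_i(219 − 2Q) − 41q_i, with Q = q_i + Σ_{j≠i} q_j.
First-order condition: 178 − 4q_i − 2Σ_{j≠i} q_j = 0.
In a symmetric equilibrium every fishing fleet chooses the same q, so Σ_{j≠i} q_j = 2q. The condition becomes 178 − 8q = 0, giving q = 178/8 = 22.25.

22.25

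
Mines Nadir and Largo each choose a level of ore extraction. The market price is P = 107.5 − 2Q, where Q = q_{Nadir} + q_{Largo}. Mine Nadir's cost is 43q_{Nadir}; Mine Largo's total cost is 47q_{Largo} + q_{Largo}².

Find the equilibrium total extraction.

18.95

Mine Nadir's profit: π = q_{Nadir}(107.5 − 2(q_{Nadir} + q_{Largo})) − 43q_{Nadir}.
∂π/∂q_{Nadir} = 64.5 − 4q_{Nadir} − 2q_{Largo} = 0, so q_{Nadir} = 16.125 − 0.5q_{Largo}.
For Largo: ∂π/∂q_{Largo} = 60.5 − 6q_{Largo} − 2q_{Nadir} = 0 ⇒ q_{Largo} = 121/12 − (1/3)q_{Nadir}.
Solving the two reaction functions simultaneously: (1 − (−0.5)(−1/3))q_{Nadir} = 16.125 − 0.5·(121/12), so (5/6)q_{Nadir} = 133/12 and q_{Nadir} = 13.3.
Then q_{Largo} = 121/12 − (1/3)·13.3 = 5.65.
Total extraction: 13.3 + 5.65 = 18.95.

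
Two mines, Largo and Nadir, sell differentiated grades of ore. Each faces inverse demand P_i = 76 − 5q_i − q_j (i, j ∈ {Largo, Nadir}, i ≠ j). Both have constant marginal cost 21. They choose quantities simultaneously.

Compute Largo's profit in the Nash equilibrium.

Mine Largo's profit: π = q_{Largo}(76 − 5q_{Largo} − q_{Nadir}) − 21q_{Largo}.
∂π/∂q_{Largo} = 55 − 10q_{Largo} − q_{Nadir} = 0 ⇒ q_{Largo} = 5.5 − 0.1q_{Nadir}.
By symmetry q_{Nadir} = q_{Largo}; substituting into the reaction function, 1.1q_{Largo} = 5.5 and q_{Largo} = 5.
P_{Largo} = 76 − 5·5 − 5 = 46.
Profit = (46 − 21)·5 = 125.

125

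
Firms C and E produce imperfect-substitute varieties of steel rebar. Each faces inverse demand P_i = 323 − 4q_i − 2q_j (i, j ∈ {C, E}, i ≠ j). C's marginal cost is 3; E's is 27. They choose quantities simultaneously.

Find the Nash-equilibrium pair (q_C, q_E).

32.8, 28.8

Firm C's profit: π = q_C(323 − 4q_C − 2q_E) − 3q_C.
∂π/∂q_C = 320 − 8q_C − 2q_E = 0 ⇒ q_C = 40 − 0.25q_E.
Similarly q_E = 37 − 0.25q_C.
Plugging q_E into C's best response: q_C = 40 − 0.25(37 − 0.25q_C) ⇒ 0.9375q_C = 30.75, so q_C = 32.8.
Then q_E = 37 − 0.25·32.8 = 28.8.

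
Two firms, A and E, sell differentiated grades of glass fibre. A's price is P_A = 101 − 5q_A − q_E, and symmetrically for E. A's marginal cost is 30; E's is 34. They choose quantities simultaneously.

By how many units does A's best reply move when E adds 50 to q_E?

Firm A's profit: π = q_A(101 − 5q_A − q_E) − 30q_A.
∂π/∂q_A = 71 − 10q_A − q_E = 0 ⇒ q_A = 7.1 − 0.1q_E.
The reaction-function slope is −0.1, so a 50-unit rise in q_E moves q_A by −0.1 × 50 = −5. A's best response falls — the actions are strategic substitutes.

-5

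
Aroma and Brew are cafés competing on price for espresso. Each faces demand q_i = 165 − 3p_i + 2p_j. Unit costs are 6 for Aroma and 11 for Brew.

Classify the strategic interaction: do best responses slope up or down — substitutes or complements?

Aroma's profit: π = (p_{Aroma} − 6)(165 − 3p_{Aroma} + 2p_{Brew}).
∂π/∂p_{Aroma} = 183 − 6p_{Aroma} + 2p_{Brew} = 0 ⇒ p_{Aroma} = 30.5 + (1/3)p_{Brew}.
The best-response slope dp_{Aroma}/dp_{Brew} = 1/3 > 0: the reaction function is upward-sloping, so the choices are strategic complements.

strategic complements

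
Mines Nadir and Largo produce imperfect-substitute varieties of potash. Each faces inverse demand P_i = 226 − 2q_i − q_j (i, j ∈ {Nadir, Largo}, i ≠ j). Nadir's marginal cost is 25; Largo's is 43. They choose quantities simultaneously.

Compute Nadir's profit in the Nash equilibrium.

3427.92

Mine Nadir's profit: π = q_{Nadir}(226 − 2q_{Nadir} − q_{Largo}) − 25q_{Nadir}.
∂π/∂q_{Nadir} = 201 − 4q_{Nadir} − q_{Largo} = 0 ⇒ q_{Nadir} = 50.25 − 0.25q_{Largo}.
Similarly q_{Largo} = 45.75 − 0.25q_{Nadir}.
Plugging q_{Largo} into Nadir's best response: q_{Nadir} = 50.25 − 0.25(45.75 − 0.25q_{Nadir}) ⇒ 0.9375q_{Nadir} = 38.8125, so q_{Nadir} = 41.4.
Then q_{Largo} = 45.75 − 0.25·41.4 = 35.4.
P_{Nadir} = 226 − 2·41.4 − 35.4 = 107.8.
Profit = (107.8 − 25)·41.4 = 3427.92.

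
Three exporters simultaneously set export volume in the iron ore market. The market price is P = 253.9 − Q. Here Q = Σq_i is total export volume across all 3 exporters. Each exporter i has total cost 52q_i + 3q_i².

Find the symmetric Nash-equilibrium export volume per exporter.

20.19

A representative exporter's profit is π_i = q_i(253.9 − Q) − 52q_i − 3q_i², with Q = q_i + Σ_{j≠i} q_j.
First-order condition: 201.9 − 8q_i − Σ_{j≠i} q_j = 0.
With identical exporters, set every q_j = q: then 201.9 − 8q − 2q = 0, i.e. q = 201.9/10 = 20.19.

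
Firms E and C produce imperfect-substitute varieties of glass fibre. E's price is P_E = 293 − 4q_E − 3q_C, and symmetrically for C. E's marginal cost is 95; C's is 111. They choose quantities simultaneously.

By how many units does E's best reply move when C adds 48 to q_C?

Firm E's profit: π = q_E(293 − 4q_E − 3q_C) − 95q_E.
∂π/∂q_E = 198 − 8q_E − 3q_C = 0 ⇒ q_E = 24.75 − 0.375q_C.
The reaction-function slope is −0.375, so a 48-unit rise in q_C moves q_E by −0.375 × 48 = −18. E's best response falls — the actions are strategic substitutes.

-18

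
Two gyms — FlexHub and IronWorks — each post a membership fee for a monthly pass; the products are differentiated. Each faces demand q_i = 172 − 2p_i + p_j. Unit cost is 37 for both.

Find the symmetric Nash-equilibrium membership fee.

82

FlexHub's profit: π = (p_{FlexHub} − 37)(172 − 2p_{FlexHub} + p_{IronWorks}).
∂π/∂p_{FlexHub} = 246 − 4p_{FlexHub} + p_{IronWorks} = 0 ⇒ p_{FlexHub} = 61.5 + 0.25p_{IronWorks}.
The game is symmetric, so in equilibrium p_{IronWorks} = p_{FlexHub}: the reaction function gives 0.75p_{FlexHub} = 61.5, hence p_{FlexHub} = 82.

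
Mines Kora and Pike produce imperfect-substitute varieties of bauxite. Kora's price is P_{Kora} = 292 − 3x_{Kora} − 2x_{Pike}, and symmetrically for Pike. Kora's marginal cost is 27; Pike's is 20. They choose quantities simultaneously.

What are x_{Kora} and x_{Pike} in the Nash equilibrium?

Mine Kora's profit: π = x_{Kora}(292 − 3x_{Kora} − 2x_{Pike}) − 27x_{Kora}.
∂π/∂x_{Kora} = 265 − 6x_{Kora} − 2x_{Pike} = 0 ⇒ x_{Kora} = 265/6 − (1/3)x_{Pike}.
Similarly x_{Pike} = 136/3 − (1/3)x_{Kora}.
Substituting the second reaction function into the first: x_{Kora} = 265/6 − (1/3)(136/3 − (1/3)x_{Kora}), which gives (8/9)x_{Kora} = 523/18 ⇒ x_{Kora} = 32.6875.
Then x_{Pike} = 136/3 − (1/3)·32.6875 = 34.4375.

32.6875, 34.4375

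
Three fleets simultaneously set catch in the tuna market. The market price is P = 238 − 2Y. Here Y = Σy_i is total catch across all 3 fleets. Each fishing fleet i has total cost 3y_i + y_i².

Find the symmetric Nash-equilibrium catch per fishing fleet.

A representative fishing fleet's profit is π_i = y_i(238 − 2Y) − 3y_i − y_i², with Y = y_i + Σ_{j≠i} y_j.
First-order condition: 235 − 6y_i − 2Σ_{j≠i} y_j = 0.
In a symmetric equilibrium every fishing fleet chooses the same y, so Σ_{j≠i} y_j = 2y. The condition becomes 235 − 10y = 0, giving y = 235/10 = 23.5.

23.5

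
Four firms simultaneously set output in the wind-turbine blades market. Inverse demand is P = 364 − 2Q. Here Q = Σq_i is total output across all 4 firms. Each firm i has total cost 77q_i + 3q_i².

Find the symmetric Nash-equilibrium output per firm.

A representative firm's profit is π_i = q_i(364 − 2Q) − 77q_i − 3q_i², with Q = q_i + Σ_{j≠i} q_j.
First-order condition: 287 − 10q_i − 2Σ_{j≠i} q_j = 0.
With identical firms, set every q_j = q: then 287 − 10q − 6q = 0, i.e. q = 287/16 = 17.9375.

17.9375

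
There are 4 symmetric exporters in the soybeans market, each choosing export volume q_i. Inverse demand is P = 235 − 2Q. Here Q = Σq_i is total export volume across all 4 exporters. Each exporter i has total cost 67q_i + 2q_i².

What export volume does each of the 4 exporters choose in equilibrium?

12

A representative exporter's profit is π_i = q_i(235 − 2Q) − 67q_i − 2q_i², with Q = q_i + Σ_{j≠i} q_j.
First-order condition: 168 − 8q_i − 2Σ_{j≠i} q_j = 0.
In a symmetric equilibrium every exporter chooses the same q, so Σ_{j≠i} q_j = 3q. The condition becomes 168 − 14q = 0, giving q = 168/14 = 12.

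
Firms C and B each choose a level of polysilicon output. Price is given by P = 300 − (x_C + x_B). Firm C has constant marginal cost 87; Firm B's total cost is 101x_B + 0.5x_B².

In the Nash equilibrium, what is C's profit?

7744

Firm C's profit: π = x_C(300 − (x_C + x_B)) − 87x_C.
∂π/∂x_C = 213 − 2x_C − x_B = 0, so x_C = 106.5 − 0.5x_B.
For B: ∂π/∂x_B = 199 − 3x_B − x_C = 0 ⇒ x_B = 199/3 − (1/3)x_C.
Substituting the second reaction function into the first: x_C = 106.5 − 0.5(199/3 − (1/3)x_C), which gives (5/6)x_C = 220/3 ⇒ x_C = 88.
Then x_B = 199/3 − (1/3)·88 = 37.
Price P = 300 − 125 = 175.
C's profit: (175 − 87)·88 = 7744.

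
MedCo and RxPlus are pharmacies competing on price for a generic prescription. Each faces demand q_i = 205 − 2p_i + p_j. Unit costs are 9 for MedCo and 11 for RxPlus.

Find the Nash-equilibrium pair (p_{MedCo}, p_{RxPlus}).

74.6, 75.4

MedCo's profit: π = (p_{MedCo} − 9)(205 − 2p_{MedCo} + p_{RxPlus}).
∂π/∂p_{MedCo} = 223 − 4p_{MedCo} + p_{RxPlus} = 0 ⇒ p_{MedCo} = 55.75 + 0.25p_{RxPlus}.
Similarly p_{RxPlus} = 56.75 + 0.25p_{MedCo}.
Plugging p_{RxPlus} into MedCo's best response: p_{MedCo} = 55.75 + 0.25(56.75 + 0.25p_{MedCo}) ⇒ 0.9375p_{MedCo} = 69.9375, so p_{MedCo} = 74.6.
Then p_{RxPlus} = 56.75 + 0.25·74.6 = 75.4.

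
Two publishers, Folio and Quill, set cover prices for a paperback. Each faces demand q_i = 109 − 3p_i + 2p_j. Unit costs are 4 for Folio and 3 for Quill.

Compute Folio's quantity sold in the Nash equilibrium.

Folio's profit: π = (p_{Folio} − 4)(109 − 3p_{Folio} + 2p_{Quill}).
∂π/∂p_{Folio} = 121 − 6p_{Folio} + 2p_{Quill} = 0 ⇒ p_{Folio} = 121/6 + (1/3)p_{Quill}.
Similarly p_{Quill} = 59/3 + (1/3)p_{Folio}.
Substituting the second reaction function into the first: p_{Folio} = 121/6 + (1/3)(59/3 + (1/3)p_{Folio}), which gives (8/9)p_{Folio} = 481/18 ⇒ p_{Folio} = 30.0625.
Then p_{Quill} = 59/3 + (1/3)·30.0625 = 29.6875.
q_{Folio} = 109 − 3·30.0625 + 2·29.6875 = 78.1875.

78.1875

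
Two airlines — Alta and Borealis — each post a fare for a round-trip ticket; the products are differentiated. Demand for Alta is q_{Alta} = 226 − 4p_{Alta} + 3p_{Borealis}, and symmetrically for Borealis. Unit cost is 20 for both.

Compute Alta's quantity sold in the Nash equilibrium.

164.8

Alta's profit: π = (p_{Alta} − 20)(226 − 4p_{Alta} + 3p_{Borealis}).
∂π/∂p_{Alta} = 306 − 8p_{Alta} + 3p_{Borealis} = 0 ⇒ p_{Alta} = 38.25 + 0.375p_{Borealis}.
By symmetry p_{Borealis} = p_{Alta}; substituting into the reaction function, 0.625p_{Alta} = 38.25 and p_{Alta} = 61.2.
q_{Alta} = 226 − 4·61.2 + 3·61.2 = 164.8.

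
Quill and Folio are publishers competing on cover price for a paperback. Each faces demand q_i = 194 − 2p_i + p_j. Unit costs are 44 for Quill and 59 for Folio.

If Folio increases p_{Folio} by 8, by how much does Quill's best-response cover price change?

Quill's profit: π = (p_{Quill} − 44)(194 − 2p_{Quill} + p_{Folio}).
∂π/∂p_{Quill} = 282 − 4p_{Quill} + p_{Folio} = 0 ⇒ p_{Quill} = 70.5 + 0.25p_{Folio}.
The reaction-function slope is 0.25, so an 8-unit rise in p_{Folio} moves p_{Quill} by 0.25 × 8 = 2. Quill's best response rises — the actions are strategic complements.

2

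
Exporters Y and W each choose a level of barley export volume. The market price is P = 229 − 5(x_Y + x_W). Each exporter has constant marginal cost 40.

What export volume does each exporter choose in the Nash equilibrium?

12.6

Exporter Y's profit: π = x_Y(229 − 5(x_Y + x_W)) − 40x_Y.
∂π/∂x_Y = 189 − 10x_Y − 5x_W = 0, so x_Y = 18.9 − 0.5x_W.
The game is symmetric, so in equilibrium x_W = x_Y: the reaction function gives 1.5x_Y = 18.9, hence x_Y = 12.6.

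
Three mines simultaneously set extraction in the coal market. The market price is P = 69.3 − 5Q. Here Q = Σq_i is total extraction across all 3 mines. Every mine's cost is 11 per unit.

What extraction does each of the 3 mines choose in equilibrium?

A representative mine's profit is π_i = q_i(69.3 − 5Q) − 11q_i, with Q = q_i + Σ_{j≠i} q_j.
First-order condition: 58.3 − 10q_i − 5Σ_{j≠i} q_j = 0.
In a symmetric equilibrium every mine chooses the same q, so Σ_{j≠i} q_j = 2q. The condition becomes 58.3 − 20q = 0, giving q = 58.3/20 = 2.915.

2.915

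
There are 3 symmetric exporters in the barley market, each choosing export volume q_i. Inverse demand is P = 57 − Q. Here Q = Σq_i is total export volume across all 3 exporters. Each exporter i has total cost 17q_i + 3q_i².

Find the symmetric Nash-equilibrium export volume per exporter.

4

A representative exporter's profit is π_i = q_i(57 − Q) − 17q_i − 3q_i², with Q = q_i + Σ_{j≠i} q_j.
First-order condition: 40 − 8q_i − Σ_{j≠i} q_j = 0.
With identical exporters, set every q_j = q: then 40 − 8q − 2q = 0, i.e. q = 40/10 = 4.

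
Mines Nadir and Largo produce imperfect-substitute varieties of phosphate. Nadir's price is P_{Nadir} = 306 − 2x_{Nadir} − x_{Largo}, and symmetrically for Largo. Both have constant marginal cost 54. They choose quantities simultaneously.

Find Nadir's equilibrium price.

Mine Nadir's profit: π = x_{Nadir}(306 − 2x_{Nadir} − x_{Largo}) − 54x_{Nadir}.
∂π/∂x_{Nadir} = 252 − 4x_{Nadir} − x_{Largo} = 0 ⇒ x_{Nadir} = 63 − 0.25x_{Largo}.
The game is symmetric, so in equilibrium x_{Largo} = x_{Nadir}: the reaction function gives 1.25x_{Nadir} = 63, hence x_{Nadir} = 50.4.
P_{Nadir} = 306 − 2·50.4 − 50.4 = 154.8.

154.8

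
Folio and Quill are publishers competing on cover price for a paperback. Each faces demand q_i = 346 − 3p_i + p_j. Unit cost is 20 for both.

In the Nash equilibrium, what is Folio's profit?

11236.32

Folio's profit: π = (p_{Folio} − 20)(346 − 3p_{Folio} + p_{Quill}).
∂π/∂p_{Folio} = 406 − 6p_{Folio} + p_{Quill} = 0 ⇒ p_{Folio} = 203/3 + (1/6)p_{Quill}.
By symmetry p_{Quill} = p_{Folio}; substituting into the reaction function, (5/6)p_{Folio} = 203/3 and p_{Folio} = 81.2.
q_{Folio} = 346 − 3·81.2 + 81.2 = 183.6.
Profit = (81.2 − 20)·183.6 = 11236.32.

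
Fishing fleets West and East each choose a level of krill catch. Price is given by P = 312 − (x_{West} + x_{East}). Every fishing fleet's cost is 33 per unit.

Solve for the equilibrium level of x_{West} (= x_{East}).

93

Fishing fleet West's profit: π = x_{West}(312 − (x_{West} + x_{East})) − 33x_{West}.
∂π/∂x_{West} = 279 − 2x_{West} − x_{East} = 0, so x_{West} = 139.5 − 0.5x_{East}.
By symmetry x_{East} = x_{West}; substituting into the reaction function, 1.5x_{West} = 139.5 and x_{West} = 93.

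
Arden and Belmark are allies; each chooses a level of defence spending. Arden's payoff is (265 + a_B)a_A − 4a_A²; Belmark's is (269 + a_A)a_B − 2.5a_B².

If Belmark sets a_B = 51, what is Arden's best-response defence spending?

39.5

Expanding Arden's payoff: 265a_A + a_Ba_A − 4a_A².
∂π/∂a_A = 265 + a_B − 8a_A = 0, so a_A = 33.125 + 0.125a_B.
At a_B = 51: a_A = 33.125 + 0.125·51 = 39.5.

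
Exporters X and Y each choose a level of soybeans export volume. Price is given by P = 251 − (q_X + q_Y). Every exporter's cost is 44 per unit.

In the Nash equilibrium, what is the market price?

Exporter X's profit: π = q_X(251 − (q_X + q_Y)) − 44q_X.
∂π/∂q_X = 207 − 2q_X − q_Y = 0, so q_X = 103.5 − 0.5q_Y.
The game is symmetric, so in equilibrium q_Y = q_X: the reaction function gives 1.5q_X = 103.5, hence q_X = 69.
Equilibrium price: P = 251 − 138 = 113.

113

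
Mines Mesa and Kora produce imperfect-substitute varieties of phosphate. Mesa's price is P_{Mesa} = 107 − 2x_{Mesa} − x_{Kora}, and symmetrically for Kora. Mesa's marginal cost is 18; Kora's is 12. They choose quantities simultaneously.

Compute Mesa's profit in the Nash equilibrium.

Mine Mesa's profit: π = x_{Mesa}(107 − 2x_{Mesa} − x_{Kora}) − 18x_{Mesa}.
∂π/∂x_{Mesa} = 89 − 4x_{Mesa} − x_{Kora} = 0 ⇒ x_{Mesa} = 22.25 − 0.25x_{Kora}.
Similarly x_{Kora} = 23.75 − 0.25x_{Mesa}.
Solving the two reaction functions simultaneously: (1 − (−0.25)(−0.25))x_{Mesa} = 22.25 − 0.25·23.75, so 0.9375x_{Mesa} = 16.3125 and x_{Mesa} = 17.4.
Then x_{Kora} = 23.75 − 0.25·17.4 = 19.4.
P_{Mesa} = 107 − 2·17.4 − 19.4 = 52.8.
Profit = (52.8 − 18)·17.4 = 605.52.

605.52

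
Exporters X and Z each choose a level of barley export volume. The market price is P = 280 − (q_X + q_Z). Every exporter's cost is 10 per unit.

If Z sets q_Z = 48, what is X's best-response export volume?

Exporter X's profit: π = q_X(280 − (q_X + q_Z)) − 10q_X.
∂π/∂q_X = 270 − 2q_X − q_Z = 0, so q_X = 135 − 0.5q_Z.
At q_Z = 48: q_X = 135 − 0.5·48 = 111.

111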